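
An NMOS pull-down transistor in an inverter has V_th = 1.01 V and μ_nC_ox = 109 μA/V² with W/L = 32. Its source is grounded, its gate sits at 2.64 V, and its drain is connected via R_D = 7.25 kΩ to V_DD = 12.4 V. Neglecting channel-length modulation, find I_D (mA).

V_GS = V_G = 2.64 V, so V_ov = 2.64 − 1.01 = 1.63 V.
k_n = μ_nC_ox · (W/L) = 3.488 mA/V².
Assume saturation: I_D = ½ k_n V_ov² = 0.5 × 3.488 × 1.63² = 4.63 mA, giving V_DS = V_DD − I_D R_D = 12.4 − 4.63 × 7.25 = -21.2 V.
But -21.2 V < V_ov = 1.63 V, so the device is actually in triode.
In triode I_D = k_n[V_ov V_DS − ½ V_DS²] and I_D = (V_DD − V_DS)/R_D. Equating: 12.6 V_DS² − 42.22 V_DS + 12.4 = 0, giving V_DS = 0.325 V (the root below V_ov).
I_D = (12.4 − 0.325) / 7.25 = 1.67 mA.

I_D = 1.67 mA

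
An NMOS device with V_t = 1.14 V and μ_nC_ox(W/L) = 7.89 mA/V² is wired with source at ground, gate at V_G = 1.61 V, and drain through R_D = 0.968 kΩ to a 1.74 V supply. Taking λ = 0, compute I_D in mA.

V_GS = V_G = 1.61 V, so V_ov = 1.61 − 1.14 = 0.47 V.
Assume saturation: I_D = ½ k_n V_ov² = 0.5 × 7.89 × 0.47² = 0.871 mA, giving V_DS = V_DD − I_D R_D = 1.74 − 0.871 × 0.968 = 0.896 V.
V_DS = 0.896 V ≥ V_ov = 0.47 V, confirming saturation.

I_D = 0.871 mA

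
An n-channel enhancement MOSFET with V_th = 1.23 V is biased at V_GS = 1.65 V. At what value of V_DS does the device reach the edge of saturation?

V_DS,sat = 0.420 V

The boundary between triode and saturation is V_DS = V_GS − V_th = V_ov.
V_ov = 1.65 − 1.23 = 0.42 V.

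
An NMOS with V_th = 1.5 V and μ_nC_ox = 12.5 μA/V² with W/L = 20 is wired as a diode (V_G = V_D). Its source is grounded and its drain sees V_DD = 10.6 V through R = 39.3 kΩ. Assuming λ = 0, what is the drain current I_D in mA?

I_D = 0.199 mA

With gate tied to drain, V_GS = V_DS ≥ V_GS − V_th, so the device is in saturation.
k_n = μ_nC_ox · (W/L) = 0.25 mA/V².
KCL at the drain: ½ k_n (V_GS − V_th)² = (V_DD − V_GS)/R.
Let x = V_GS − 1.5. Then 4.91 x² + x − 9.1 = 0, giving x = 1.26 V (positive root), so V_GS = 2.76 V.
I_D = (V_DD − V_GS)/R = (10.6 − 2.76) / 39.3 = 0.199 mA.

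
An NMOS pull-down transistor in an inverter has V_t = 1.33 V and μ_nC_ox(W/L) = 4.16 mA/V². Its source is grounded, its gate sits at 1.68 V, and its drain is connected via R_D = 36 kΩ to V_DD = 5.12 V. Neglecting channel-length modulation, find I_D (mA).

V_GS = V_G = 1.68 V, so V_ov = 1.68 − 1.33 = 0.35 V.
Assume saturation: I_D = ½ k_n V_ov² = 0.5 × 4.16 × 0.35² = 0.255 mA, giving V_DS = V_DD − I_D R_D = 5.12 − 0.255 × 36 = -4.05 V.
But -4.05 V < V_ov = 0.35 V, so the device is actually in triode.
In triode I_D = k_n[V_ov V_DS − ½ V_DS²] and I_D = (V_DD − V_DS)/R_D. Equating: 74.9 V_DS² − 53.42 V_DS + 5.12 = 0, giving V_DS = 0.114 V (the root below V_ov).
I_D = (5.12 − 0.114) / 36 = 0.139 mA.

I_D = 0.139 mA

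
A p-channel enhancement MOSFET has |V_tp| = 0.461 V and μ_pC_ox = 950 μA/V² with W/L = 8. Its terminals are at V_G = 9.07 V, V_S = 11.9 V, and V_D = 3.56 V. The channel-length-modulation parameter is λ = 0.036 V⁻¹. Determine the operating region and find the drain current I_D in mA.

V_SG = V_S − V_G = 11.9 − 9.07 = 2.83 V; V_SD = V_S − V_D = 11.9 − 3.56 = 8.34 V.
k_p = μ_pC_ox · (W/L) = 7.6 mA/V².
V_ov = V_SG − |V_tp| = 2.83 − 0.461 = 2.37 V.
Since V_SD = 8.34 V ≥ V_ov = 2.37 V, the device is in saturation.
I_D = ½ k_p V_ov² (1 + λ V_SD) = 0.5 × 7.6 × 2.37² × (1 + 0.036 × 8.34) = 27.7 mA.

Saturation; I_D = 27.7 mA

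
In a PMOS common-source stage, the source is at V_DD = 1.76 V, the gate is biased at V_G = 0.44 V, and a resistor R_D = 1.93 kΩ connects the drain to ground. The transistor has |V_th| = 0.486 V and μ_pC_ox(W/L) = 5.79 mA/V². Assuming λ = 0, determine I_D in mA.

I_D = 0.813 mA

V_SG = V_DD − V_G = 1.76 − 0.44 = 1.32 V, so V_ov = 1.32 − 0.486 = 0.834 V.
Assume saturation: I_D = ½ k_p V_ov² = 0.5 × 5.79 × 0.834² = 2.01 mA, giving V_SD = V_DD − I_D R_D = 1.76 − 2.01 × 1.93 = -2.13 V.
But -2.13 V < V_ov = 0.834 V, so the device is actually in triode.
In triode I_D = k_p[V_ov V_SD − ½ V_SD²] and I_D = (V_DD − V_SD)/R_D. Equating: 5.59 V_SD² − 10.32 V_SD + 1.76 = 0, giving V_SD = 0.19 V (the root below V_ov).
I_D = (1.76 − 0.19) / 1.93 = 0.813 mA.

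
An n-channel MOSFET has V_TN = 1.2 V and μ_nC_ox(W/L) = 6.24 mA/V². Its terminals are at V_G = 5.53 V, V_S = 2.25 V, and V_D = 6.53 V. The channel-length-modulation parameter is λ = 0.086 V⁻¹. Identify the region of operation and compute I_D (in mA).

Saturation; I_D = 18.5 mA

V_GS = V_G − V_S = 5.53 − 2.25 = 3.28 V; V_DS = V_D − V_S = 6.53 − 2.25 = 4.28 V.
V_ov = V_GS − V_TN = 3.28 − 1.2 = 2.08 V.
Since V_DS = 4.28 V ≥ V_ov = 2.08 V, the device is in saturation.
I_D = ½ k_n V_ov² (1 + λ V_DS) = 0.5 × 6.24 × 2.08² × (1 + 0.086 × 4.28) = 18.5 mA.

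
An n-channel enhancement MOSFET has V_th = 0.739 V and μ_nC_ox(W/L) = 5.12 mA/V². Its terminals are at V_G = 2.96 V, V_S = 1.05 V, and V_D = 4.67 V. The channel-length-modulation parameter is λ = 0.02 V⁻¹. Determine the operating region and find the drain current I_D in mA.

Saturation; I_D = 3.76 mA

V_GS = V_G − V_S = 2.96 − 1.05 = 1.91 V; V_DS = V_D − V_S = 4.67 − 1.05 = 3.62 V.
V_ov = V_GS − V_th = 1.91 − 0.739 = 1.17 V.
Since V_DS = 3.62 V ≥ V_ov = 1.17 V, the device is in saturation.
I_D = ½ k_n V_ov² (1 + λ V_DS) = 0.5 × 5.12 × 1.17² × (1 + 0.02 × 3.62) = 3.76 mA.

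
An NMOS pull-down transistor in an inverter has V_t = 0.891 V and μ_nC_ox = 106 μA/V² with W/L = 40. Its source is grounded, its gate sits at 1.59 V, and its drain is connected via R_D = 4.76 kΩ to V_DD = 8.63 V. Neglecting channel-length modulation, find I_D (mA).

I_D = 1.04 mA

V_GS = V_G = 1.59 V, so V_ov = 1.59 − 0.891 = 0.699 V.
k_n = μ_nC_ox · (W/L) = 4.24 mA/V².
Assume saturation: I_D = ½ k_n V_ov² = 0.5 × 4.24 × 0.699² = 1.04 mA, giving V_DS = V_DD − I_D R_D = 8.63 − 1.04 × 4.76 = 3.7 V.
V_DS = 3.7 V ≥ V_ov = 0.699 V, confirming saturation.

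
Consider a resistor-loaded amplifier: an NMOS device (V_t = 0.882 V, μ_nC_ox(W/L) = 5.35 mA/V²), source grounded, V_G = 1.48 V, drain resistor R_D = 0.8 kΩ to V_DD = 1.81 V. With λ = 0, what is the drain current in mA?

I_D = 0.957 mA

V_GS = V_G = 1.48 V, so V_ov = 1.48 − 0.882 = 0.598 V.
Assume saturation: I_D = ½ k_n V_ov² = 0.5 × 5.35 × 0.598² = 0.957 mA, giving V_DS = V_DD − I_D R_D = 1.81 − 0.957 × 0.8 = 1.04 V.
V_DS = 1.04 V ≥ V_ov = 0.598 V, confirming saturation.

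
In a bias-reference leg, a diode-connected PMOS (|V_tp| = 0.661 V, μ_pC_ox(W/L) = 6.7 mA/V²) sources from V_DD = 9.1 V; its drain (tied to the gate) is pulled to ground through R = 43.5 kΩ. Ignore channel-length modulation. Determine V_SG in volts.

With gate tied to drain, V_SG = V_SD ≥ V_SG − |V_tp|, so the device is in saturation.
KCL at the drain: ½ k_p (V_SG − |V_tp|)² = (V_DD − V_SG)/R.
Let x = V_SG − 0.661. Then 146 x² + x − 8.439 = 0, giving x = 0.237 V (positive root), so V_SG = 0.898 V.
I_D = (V_DD − V_SG)/R = (9.1 − 0.898) / 43.5 = 0.189 mA.

V_SG = 0.898 V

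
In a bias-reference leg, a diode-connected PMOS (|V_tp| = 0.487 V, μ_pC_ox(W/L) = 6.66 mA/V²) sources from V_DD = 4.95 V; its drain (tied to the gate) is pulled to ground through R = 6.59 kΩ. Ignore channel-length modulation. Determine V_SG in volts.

With gate tied to drain, V_SG = V_SD ≥ V_SG − |V_tp|, so the device is in saturation.
KCL at the drain: ½ k_p (V_SG − |V_tp|)² = (V_DD − V_SG)/R.
Let x = V_SG − 0.487. Then 21.9 x² + x − 4.463 = 0, giving x = 0.429 V (positive root), so V_SG = 0.916 V.
I_D = (V_DD − V_SG)/R = (4.95 − 0.916) / 6.59 = 0.612 mA.

V_SG = 0.916 V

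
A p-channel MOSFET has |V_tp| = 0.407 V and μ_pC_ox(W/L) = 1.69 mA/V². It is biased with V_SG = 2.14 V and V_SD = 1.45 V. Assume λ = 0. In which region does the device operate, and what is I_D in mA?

Triode; I_D = 2.47 mA

V_ov = V_SG − |V_tp| = 2.14 − 0.407 = 1.73 V.
Since V_SD = 1.45 V < V_ov = 1.73 V, the device is in the triode region.
I_D = k_p [V_ov · V_SD − ½ V_SD²] = 1.69 × [1.73 × 1.45 − 0.5 × 1.45²] = 2.47 mA.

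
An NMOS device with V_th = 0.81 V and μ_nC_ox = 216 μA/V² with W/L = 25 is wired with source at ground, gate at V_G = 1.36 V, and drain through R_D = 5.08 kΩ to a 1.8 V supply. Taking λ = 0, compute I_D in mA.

V_GS = V_G = 1.36 V, so V_ov = 1.36 − 0.81 = 0.55 V.
k_n = μ_nC_ox · (W/L) = 5.4 mA/V².
Assume saturation: I_D = ½ k_n V_ov² = 0.5 × 5.4 × 0.55² = 0.817 mA, giving V_DS = V_DD − I_D R_D = 1.8 − 0.817 × 5.08 = -2.35 V.
But -2.35 V < V_ov = 0.55 V, so the device is actually in triode.
In triode I_D = k_n[V_ov V_DS − ½ V_DS²] and I_D = (V_DD − V_DS)/R_D. Equating: 13.7 V_DS² − 16.09 V_DS + 1.8 = 0, giving V_DS = 0.125 V (the root below V_ov).
I_D = (1.8 − 0.125) / 5.08 = 0.33 mA.

I_D = 0.330 mA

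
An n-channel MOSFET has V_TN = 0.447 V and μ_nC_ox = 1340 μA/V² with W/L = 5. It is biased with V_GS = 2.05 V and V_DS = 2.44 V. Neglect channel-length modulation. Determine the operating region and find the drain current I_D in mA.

Saturation; I_D = 8.61 mA

k_n = μ_nC_ox · (W/L) = 6.7 mA/V².
V_ov = V_GS − V_TN = 2.05 − 0.447 = 1.6 V.
Since V_DS = 2.44 V ≥ V_ov = 1.6 V, the device is in saturation.
I_D = ½ k_n V_ov² = 0.5 × 6.7 × 1.6² = 8.61 mA.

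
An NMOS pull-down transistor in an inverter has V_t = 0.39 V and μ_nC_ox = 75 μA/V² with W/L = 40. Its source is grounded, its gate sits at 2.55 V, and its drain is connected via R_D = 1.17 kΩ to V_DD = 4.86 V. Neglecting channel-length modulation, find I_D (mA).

I_D = 3.60 mA

V_GS = V_G = 2.55 V, so V_ov = 2.55 − 0.39 = 2.16 V.
k_n = μ_nC_ox · (W/L) = 3 mA/V².
Assume saturation: I_D = ½ k_n V_ov² = 0.5 × 3 × 2.16² = 7 mA, giving V_DS = V_DD − I_D R_D = 4.86 − 7 × 1.17 = -3.33 V.
But -3.33 V < V_ov = 2.16 V, so the device is actually in triode.
In triode I_D = k_n[V_ov V_DS − ½ V_DS²] and I_D = (V_DD − V_DS)/R_D. Equating: 1.75 V_DS² − 8.582 V_DS + 4.86 = 0, giving V_DS = 0.654 V (the root below V_ov).
I_D = (4.86 − 0.654) / 1.17 = 3.6 mA.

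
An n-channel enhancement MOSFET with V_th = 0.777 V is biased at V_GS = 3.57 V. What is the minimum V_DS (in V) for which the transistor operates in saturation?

V_DS,sat = 2.79 V

The boundary between triode and saturation is V_DS = V_GS − V_th = V_ov.
V_ov = 3.57 − 0.777 = 2.79 V.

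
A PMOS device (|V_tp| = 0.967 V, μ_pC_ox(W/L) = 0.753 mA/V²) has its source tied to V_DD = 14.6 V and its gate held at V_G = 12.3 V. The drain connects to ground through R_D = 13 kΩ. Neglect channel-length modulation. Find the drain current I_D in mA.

I_D = 0.669 mA

V_SG = V_DD − V_G = 14.6 − 12.3 = 2.3 V, so V_ov = 2.3 − 0.967 = 1.33 V.
Assume saturation: I_D = ½ k_p V_ov² = 0.5 × 0.753 × 1.33² = 0.669 mA, giving V_SD = V_DD − I_D R_D = 14.6 − 0.669 × 13 = 5.9 V.
V_SD = 5.9 V ≥ V_ov = 1.33 V, confirming saturation.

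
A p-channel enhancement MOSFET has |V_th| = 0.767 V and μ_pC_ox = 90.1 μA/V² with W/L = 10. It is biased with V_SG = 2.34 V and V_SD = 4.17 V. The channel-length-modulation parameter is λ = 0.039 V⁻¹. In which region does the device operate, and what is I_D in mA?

Saturation; I_D = 1.30 mA

k_p = μ_pC_ox · (W/L) = 0.901 mA/V².
V_ov = V_SG − |V_th| = 2.34 − 0.767 = 1.57 V.
Since V_SD = 4.17 V ≥ V_ov = 1.57 V, the device is in saturation.
I_D = ½ k_p V_ov² (1 + λ V_SD) = 0.5 × 0.901 × 1.57² × (1 + 0.039 × 4.17) = 1.3 mA.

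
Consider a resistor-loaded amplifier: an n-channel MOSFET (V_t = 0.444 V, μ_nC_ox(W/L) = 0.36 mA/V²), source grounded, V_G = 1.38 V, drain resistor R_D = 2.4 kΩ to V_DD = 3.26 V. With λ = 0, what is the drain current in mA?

V_GS = V_G = 1.38 V, so V_ov = 1.38 − 0.444 = 0.936 V.
Assume saturation: I_D = ½ k_n V_ov² = 0.5 × 0.36 × 0.936² = 0.158 mA, giving V_DS = V_DD − I_D R_D = 3.26 − 0.158 × 2.4 = 2.88 V.
V_DS = 2.88 V ≥ V_ov = 0.936 V, confirming saturation.

I_D = 0.158 mA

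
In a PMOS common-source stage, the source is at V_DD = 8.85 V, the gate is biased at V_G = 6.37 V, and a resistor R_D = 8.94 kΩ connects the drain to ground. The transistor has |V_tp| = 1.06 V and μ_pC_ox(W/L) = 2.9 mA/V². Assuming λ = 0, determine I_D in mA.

I_D = 0.961 mA

V_SG = V_DD − V_G = 8.85 − 6.37 = 2.48 V, so V_ov = 2.48 − 1.06 = 1.42 V.
Assume saturation: I_D = ½ k_p V_ov² = 0.5 × 2.9 × 1.42² = 2.92 mA, giving V_SD = V_DD − I_D R_D = 8.85 − 2.92 × 8.94 = -17.3 V.
But -17.3 V < V_ov = 1.42 V, so the device is actually in triode.
In triode I_D = k_p[V_ov V_SD − ½ V_SD²] and I_D = (V_DD − V_SD)/R_D. Equating: 13 V_SD² − 37.81 V_SD + 8.85 = 0, giving V_SD = 0.257 V (the root below V_ov).
I_D = (8.85 − 0.257) / 8.94 = 0.961 mA.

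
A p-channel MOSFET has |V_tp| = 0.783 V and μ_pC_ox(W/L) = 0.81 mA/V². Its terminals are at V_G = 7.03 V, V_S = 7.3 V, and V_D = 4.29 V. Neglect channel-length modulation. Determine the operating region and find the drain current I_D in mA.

V_SG = V_S − V_G = 7.3 − 7.03 = 0.27 V; V_SD = V_S − V_D = 7.3 − 4.29 = 3.01 V.
V_SG = 0.27 V < |V_tp| = 0.783 V, so the transistor is in cutoff.

Cutoff; I_D = 0 mA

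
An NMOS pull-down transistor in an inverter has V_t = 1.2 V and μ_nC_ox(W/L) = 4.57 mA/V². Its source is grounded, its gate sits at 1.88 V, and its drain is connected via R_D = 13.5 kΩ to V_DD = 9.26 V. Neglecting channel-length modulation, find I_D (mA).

I_D = 0.666 mA

V_GS = V_G = 1.88 V, so V_ov = 1.88 − 1.2 = 0.68 V.
Assume saturation: I_D = ½ k_n V_ov² = 0.5 × 4.57 × 0.68² = 1.06 mA, giving V_DS = V_DD − I_D R_D = 9.26 − 1.06 × 13.5 = -5 V.
But -5 V < V_ov = 0.68 V, so the device is actually in triode.
In triode I_D = k_n[V_ov V_DS − ½ V_DS²] and I_D = (V_DD − V_DS)/R_D. Equating: 30.8 V_DS² − 42.95 V_DS + 9.26 = 0, giving V_DS = 0.267 V (the root below V_ov).
I_D = (9.26 − 0.267) / 13.5 = 0.666 mA.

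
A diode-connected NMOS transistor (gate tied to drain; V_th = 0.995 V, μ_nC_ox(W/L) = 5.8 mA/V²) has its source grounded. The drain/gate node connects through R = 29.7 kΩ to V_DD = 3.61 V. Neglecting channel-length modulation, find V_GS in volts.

V_GS = 1.16 V

With gate tied to drain, V_GS = V_DS ≥ V_GS − V_th, so the device is in saturation.
KCL at the drain: ½ k_n (V_GS − V_th)² = (V_DD − V_GS)/R.
Let x = V_GS − 0.995. Then 86.1 x² + x − 2.615 = 0, giving x = 0.169 V (positive root), so V_GS = 1.16 V.
I_D = (V_DD − V_GS)/R = (3.61 − 1.16) / 29.7 = 0.0824 mA.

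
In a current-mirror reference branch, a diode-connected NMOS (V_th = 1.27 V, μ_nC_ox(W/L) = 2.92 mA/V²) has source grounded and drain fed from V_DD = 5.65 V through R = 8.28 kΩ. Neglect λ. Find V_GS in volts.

With gate tied to drain, V_GS = V_DS ≥ V_GS − V_th, so the device is in saturation.
KCL at the drain: ½ k_n (V_GS − V_th)² = (V_DD − V_GS)/R.
Let x = V_GS − 1.27. Then 12.1 x² + x − 4.38 = 0, giving x = 0.562 V (positive root), so V_GS = 1.83 V.
I_D = (V_DD − V_GS)/R = (5.65 − 1.83) / 8.28 = 0.461 mA.

V_GS = 1.83 V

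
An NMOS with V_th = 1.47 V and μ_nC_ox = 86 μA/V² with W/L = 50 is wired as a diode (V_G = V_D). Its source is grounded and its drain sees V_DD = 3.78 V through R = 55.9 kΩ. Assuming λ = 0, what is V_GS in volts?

V_GS = 1.60 V

With gate tied to drain, V_GS = V_DS ≥ V_GS − V_th, so the device is in saturation.
k_n = μ_nC_ox · (W/L) = 4.3 mA/V².
KCL at the drain: ½ k_n (V_GS − V_th)² = (V_DD − V_GS)/R.
Let x = V_GS − 1.47. Then 120 x² + x − 2.31 = 0, giving x = 0.135 V (positive root), so V_GS = 1.6 V.
I_D = (V_DD − V_GS)/R = (3.78 − 1.6) / 55.9 = 0.0389 mA.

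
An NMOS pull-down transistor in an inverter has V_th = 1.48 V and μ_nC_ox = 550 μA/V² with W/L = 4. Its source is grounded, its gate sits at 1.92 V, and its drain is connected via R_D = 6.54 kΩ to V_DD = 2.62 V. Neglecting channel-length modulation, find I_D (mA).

I_D = 0.213 mA

V_GS = V_G = 1.92 V, so V_ov = 1.92 − 1.48 = 0.44 V.
k_n = μ_nC_ox · (W/L) = 2.2 mA/V².
Assume saturation: I_D = ½ k_n V_ov² = 0.5 × 2.2 × 0.44² = 0.213 mA, giving V_DS = V_DD − I_D R_D = 2.62 − 0.213 × 6.54 = 1.23 V.
V_DS = 1.23 V ≥ V_ov = 0.44 V, confirming saturation.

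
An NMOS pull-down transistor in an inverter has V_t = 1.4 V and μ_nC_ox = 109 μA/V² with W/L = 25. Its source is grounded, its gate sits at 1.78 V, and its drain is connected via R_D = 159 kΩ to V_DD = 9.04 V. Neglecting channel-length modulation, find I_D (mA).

V_GS = V_G = 1.78 V, so V_ov = 1.78 − 1.4 = 0.38 V.
k_n = μ_nC_ox · (W/L) = 2.725 mA/V².
Assume saturation: I_D = ½ k_n V_ov² = 0.5 × 2.725 × 0.38² = 0.197 mA, giving V_DS = V_DD − I_D R_D = 9.04 − 0.197 × 159 = -22.2 V.
But -22.2 V < V_ov = 0.38 V, so the device is actually in triode.
In triode I_D = k_n[V_ov V_DS − ½ V_DS²] and I_D = (V_DD − V_DS)/R_D. Equating: 217 V_DS² − 165.6 V_DS + 9.04 = 0, giving V_DS = 0.0592 V (the root below V_ov).
I_D = (9.04 − 0.0592) / 159 = 0.0565 mA.

I_D = 0.0565 mA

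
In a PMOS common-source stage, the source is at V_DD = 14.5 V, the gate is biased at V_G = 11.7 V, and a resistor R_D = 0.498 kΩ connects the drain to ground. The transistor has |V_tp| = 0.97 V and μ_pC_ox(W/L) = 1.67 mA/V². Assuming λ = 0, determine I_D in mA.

V_SG = V_DD − V_G = 14.5 − 11.7 = 2.8 V, so V_ov = 2.8 − 0.97 = 1.83 V.
Assume saturation: I_D = ½ k_p V_ov² = 0.5 × 1.67 × 1.83² = 2.8 mA, giving V_SD = V_DD − I_D R_D = 14.5 − 2.8 × 0.498 = 13.1 V.
V_SD = 13.1 V ≥ V_ov = 1.83 V, confirming saturation.

I_D = 2.80 mA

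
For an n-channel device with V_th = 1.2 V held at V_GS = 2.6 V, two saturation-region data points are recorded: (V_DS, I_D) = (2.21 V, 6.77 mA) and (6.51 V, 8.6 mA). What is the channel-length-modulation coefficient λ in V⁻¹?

With V_GS fixed, I_D ∝ (1 + λ V_DS) in saturation, so I_D2/I_D1 = (1 + λ V_DS2)/(1 + λ V_DS1).
8.6/6.77 = 1.27 = (1 + 6.51 λ)/(1 + 2.21 λ).
Solving: λ (I_D1 V_DS2 − I_D2 V_DS1) = I_D2 − I_D1, so λ = (8.6 − 6.77) / (6.77 × 6.51 − 8.6 × 2.21) = 1.83 / 25.1 = 0.073 V⁻¹.

λ = 0.0730 V⁻¹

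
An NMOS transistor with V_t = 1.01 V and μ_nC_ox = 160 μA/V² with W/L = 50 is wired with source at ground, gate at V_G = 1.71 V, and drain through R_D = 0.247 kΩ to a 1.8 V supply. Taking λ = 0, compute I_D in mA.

V_GS = V_G = 1.71 V, so V_ov = 1.71 − 1.01 = 0.7 V.
k_n = μ_nC_ox · (W/L) = 8 mA/V².
Assume saturation: I_D = ½ k_n V_ov² = 0.5 × 8 × 0.7² = 1.96 mA, giving V_DS = V_DD − I_D R_D = 1.8 − 1.96 × 0.247 = 1.32 V.
V_DS = 1.32 V ≥ V_ov = 0.7 V, confirming saturation.

I_D = 1.96 mA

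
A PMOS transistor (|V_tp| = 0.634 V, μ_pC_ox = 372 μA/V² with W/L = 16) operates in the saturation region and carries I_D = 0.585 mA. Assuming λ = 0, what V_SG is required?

k_p = μ_pC_ox · (W/L) = 5.952 mA/V².
In saturation I_D = ½ k_p (V_SG − |V_tp|)², so V_SG − |V_tp| = √(2 I_D / k_p) = √(2 × 0.585 / 5.952) = 0.443 V.
V_SG = 0.634 + 0.443 = 1.08 V.

V_SG = 1.08 V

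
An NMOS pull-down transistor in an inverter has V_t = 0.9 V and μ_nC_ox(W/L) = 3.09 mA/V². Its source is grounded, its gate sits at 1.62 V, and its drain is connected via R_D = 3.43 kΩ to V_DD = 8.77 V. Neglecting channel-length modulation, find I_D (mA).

I_D = 0.801 mA

V_GS = V_G = 1.62 V, so V_ov = 1.62 − 0.9 = 0.72 V.
Assume saturation: I_D = ½ k_n V_ov² = 0.5 × 3.09 × 0.72² = 0.801 mA, giving V_DS = V_DD − I_D R_D = 8.77 − 0.801 × 3.43 = 6.02 V.
V_DS = 6.02 V ≥ V_ov = 0.72 V, confirming saturation.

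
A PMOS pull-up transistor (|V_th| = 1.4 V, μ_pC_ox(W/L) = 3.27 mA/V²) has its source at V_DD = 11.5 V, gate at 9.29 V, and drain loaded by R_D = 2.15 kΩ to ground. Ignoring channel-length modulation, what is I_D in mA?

I_D = 1.07 mA

V_SG = V_DD − V_G = 11.5 − 9.29 = 2.21 V, so V_ov = 2.21 − 1.4 = 0.81 V.
Assume saturation: I_D = ½ k_p V_ov² = 0.5 × 3.27 × 0.81² = 1.07 mA, giving V_SD = V_DD − I_D R_D = 11.5 − 1.07 × 2.15 = 9.19 V.
V_SD = 9.19 V ≥ V_ov = 0.81 V, confirming saturation.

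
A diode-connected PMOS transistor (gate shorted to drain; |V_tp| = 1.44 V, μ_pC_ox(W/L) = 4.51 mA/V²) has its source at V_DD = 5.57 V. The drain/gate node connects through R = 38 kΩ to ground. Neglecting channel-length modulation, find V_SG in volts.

V_SG = 1.65 V

With gate tied to drain, V_SG = V_SD ≥ V_SG − |V_tp|, so the device is in saturation.
KCL at the drain: ½ k_p (V_SG − |V_tp|)² = (V_DD − V_SG)/R.
Let x = V_SG − 1.44. Then 85.7 x² + x − 4.13 = 0, giving x = 0.214 V (positive root), so V_SG = 1.65 V.
I_D = (V_DD − V_SG)/R = (5.57 − 1.65) / 38 = 0.103 mA.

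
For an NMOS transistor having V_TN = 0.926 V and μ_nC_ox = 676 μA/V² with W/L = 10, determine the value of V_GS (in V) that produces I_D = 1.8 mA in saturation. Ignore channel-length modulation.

V_GS = 1.66 V

k_n = μ_nC_ox · (W/L) = 6.76 mA/V².
In saturation I_D = ½ k_n (V_GS − V_TN)², so V_GS − V_TN = √(2 I_D / k_n) = √(2 × 1.8 / 6.76) = 0.73 V.
V_GS = 0.926 + 0.73 = 1.66 V.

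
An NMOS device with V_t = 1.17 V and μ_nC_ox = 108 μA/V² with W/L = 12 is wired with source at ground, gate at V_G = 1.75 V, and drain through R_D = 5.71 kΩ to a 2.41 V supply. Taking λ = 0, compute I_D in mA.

V_GS = V_G = 1.75 V, so V_ov = 1.75 − 1.17 = 0.58 V.
k_n = μ_nC_ox · (W/L) = 1.296 mA/V².
Assume saturation: I_D = ½ k_n V_ov² = 0.5 × 1.296 × 0.58² = 0.218 mA, giving V_DS = V_DD − I_D R_D = 2.41 − 0.218 × 5.71 = 1.17 V.
V_DS = 1.17 V ≥ V_ov = 0.58 V, confirming saturation.

I_D = 0.218 mA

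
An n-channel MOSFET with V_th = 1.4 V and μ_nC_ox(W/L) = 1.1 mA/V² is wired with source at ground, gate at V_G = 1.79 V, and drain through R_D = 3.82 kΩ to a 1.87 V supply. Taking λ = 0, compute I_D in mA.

V_GS = V_G = 1.79 V, so V_ov = 1.79 − 1.4 = 0.39 V.
Assume saturation: I_D = ½ k_n V_ov² = 0.5 × 1.1 × 0.39² = 0.0837 mA, giving V_DS = V_DD − I_D R_D = 1.87 − 0.0837 × 3.82 = 1.55 V.
V_DS = 1.55 V ≥ V_ov = 0.39 V, confirming saturation.

I_D = 0.0837 mA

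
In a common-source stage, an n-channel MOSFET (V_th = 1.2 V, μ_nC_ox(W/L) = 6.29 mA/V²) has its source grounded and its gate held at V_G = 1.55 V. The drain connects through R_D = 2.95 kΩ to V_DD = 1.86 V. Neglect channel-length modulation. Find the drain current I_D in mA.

V_GS = V_G = 1.55 V, so V_ov = 1.55 − 1.2 = 0.35 V.
Assume saturation: I_D = ½ k_n V_ov² = 0.5 × 6.29 × 0.35² = 0.385 mA, giving V_DS = V_DD − I_D R_D = 1.86 − 0.385 × 2.95 = 0.723 V.
V_DS = 0.723 V ≥ V_ov = 0.35 V, confirming saturation.

I_D = 0.385 mA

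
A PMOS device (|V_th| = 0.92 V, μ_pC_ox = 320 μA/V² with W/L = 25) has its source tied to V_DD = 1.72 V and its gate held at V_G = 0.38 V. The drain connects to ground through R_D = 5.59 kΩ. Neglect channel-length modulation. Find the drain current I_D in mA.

I_D = 0.290 mA

V_SG = V_DD − V_G = 1.72 − 0.38 = 1.34 V, so V_ov = 1.34 − 0.92 = 0.42 V.
k_p = μ_pC_ox · (W/L) = 8 mA/V².
Assume saturation: I_D = ½ k_p V_ov² = 0.5 × 8 × 0.42² = 0.706 mA, giving V_SD = V_DD − I_D R_D = 1.72 − 0.706 × 5.59 = -2.22 V.
But -2.22 V < V_ov = 0.42 V, so the device is actually in triode.
In triode I_D = k_p[V_ov V_SD − ½ V_SD²] and I_D = (V_DD − V_SD)/R_D. Equating: 22.4 V_SD² − 19.78 V_SD + 1.72 = 0, giving V_SD = 0.0977 V (the root below V_ov).
I_D = (1.72 − 0.0977) / 5.59 = 0.29 mA.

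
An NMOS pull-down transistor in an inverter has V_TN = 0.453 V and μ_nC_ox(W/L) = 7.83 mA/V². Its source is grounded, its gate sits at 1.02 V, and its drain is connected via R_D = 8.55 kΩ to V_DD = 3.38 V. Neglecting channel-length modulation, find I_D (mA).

I_D = 0.384 mA

V_GS = V_G = 1.02 V, so V_ov = 1.02 − 0.453 = 0.567 V.
Assume saturation: I_D = ½ k_n V_ov² = 0.5 × 7.83 × 0.567² = 1.26 mA, giving V_DS = V_DD − I_D R_D = 3.38 − 1.26 × 8.55 = -7.38 V.
But -7.38 V < V_ov = 0.567 V, so the device is actually in triode.
In triode I_D = k_n[V_ov V_DS − ½ V_DS²] and I_D = (V_DD − V_DS)/R_D. Equating: 33.5 V_DS² − 38.96 V_DS + 3.38 = 0, giving V_DS = 0.0944 V (the root below V_ov).
I_D = (3.38 − 0.0944) / 8.55 = 0.384 mA.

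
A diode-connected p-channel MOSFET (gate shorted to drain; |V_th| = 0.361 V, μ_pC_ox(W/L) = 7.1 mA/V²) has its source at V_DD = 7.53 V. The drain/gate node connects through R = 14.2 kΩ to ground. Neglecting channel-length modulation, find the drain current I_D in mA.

I_D = 0.479 mA

With gate tied to drain, V_SG = V_SD ≥ V_SG − |V_th|, so the device is in saturation.
KCL at the drain: ½ k_p (V_SG − |V_th|)² = (V_DD − V_SG)/R.
Let x = V_SG − 0.361. Then 50.4 x² + x − 7.169 = 0, giving x = 0.367 V (positive root), so V_SG = 0.728 V.
I_D = (V_DD − V_SG)/R = (7.53 − 0.728) / 14.2 = 0.479 mA.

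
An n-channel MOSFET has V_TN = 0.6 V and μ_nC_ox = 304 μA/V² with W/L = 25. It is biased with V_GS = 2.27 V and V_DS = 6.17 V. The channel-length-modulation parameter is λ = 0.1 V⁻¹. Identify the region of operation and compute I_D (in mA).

Saturation; I_D = 17.1 mA

k_n = μ_nC_ox · (W/L) = 7.6 mA/V².
V_ov = V_GS − V_TN = 2.27 − 0.6 = 1.67 V.
Since V_DS = 6.17 V ≥ V_ov = 1.67 V, the device is in saturation.
I_D = ½ k_n V_ov² (1 + λ V_DS) = 0.5 × 7.6 × 1.67² × (1 + 0.1 × 6.17) = 17.1 mA.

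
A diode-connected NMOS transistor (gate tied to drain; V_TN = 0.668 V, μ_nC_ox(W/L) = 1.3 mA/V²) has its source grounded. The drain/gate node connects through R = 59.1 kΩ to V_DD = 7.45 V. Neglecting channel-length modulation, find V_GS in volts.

V_GS = 1.08 V

With gate tied to drain, V_GS = V_DS ≥ V_GS − V_TN, so the device is in saturation.
KCL at the drain: ½ k_n (V_GS − V_TN)² = (V_DD − V_GS)/R.
Let x = V_GS − 0.668. Then 38.4 x² + x − 6.782 = 0, giving x = 0.407 V (positive root), so V_GS = 1.08 V.
I_D = (V_DD − V_GS)/R = (7.45 − 1.08) / 59.1 = 0.108 mA.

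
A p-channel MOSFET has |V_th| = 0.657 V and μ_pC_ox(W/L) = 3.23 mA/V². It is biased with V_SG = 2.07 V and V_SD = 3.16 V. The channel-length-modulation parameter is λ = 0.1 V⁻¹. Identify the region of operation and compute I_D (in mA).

Saturation; I_D = 4.24 mA

V_ov = V_SG − |V_th| = 2.07 − 0.657 = 1.41 V.
Since V_SD = 3.16 V ≥ V_ov = 1.41 V, the device is in saturation.
I_D = ½ k_p V_ov² (1 + λ V_SD) = 0.5 × 3.23 × 1.41² × (1 + 0.1 × 3.16) = 4.24 mA.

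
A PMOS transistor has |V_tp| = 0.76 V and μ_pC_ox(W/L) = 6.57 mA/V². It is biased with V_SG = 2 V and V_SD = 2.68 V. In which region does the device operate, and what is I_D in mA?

Saturation; I_D = 5.05 mA

V_ov = V_SG − |V_tp| = 2 − 0.76 = 1.24 V.
Since V_SD = 2.68 V ≥ V_ov = 1.24 V, the device is in saturation.
I_D = ½ k_p V_ov² = 0.5 × 6.57 × 1.24² = 5.05 mA.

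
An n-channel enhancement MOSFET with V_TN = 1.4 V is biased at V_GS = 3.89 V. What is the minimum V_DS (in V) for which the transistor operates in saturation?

V_DS,sat = 2.49 V

The boundary between triode and saturation is V_DS = V_GS − V_TN = V_ov.
V_ov = 3.89 − 1.4 = 2.49 V.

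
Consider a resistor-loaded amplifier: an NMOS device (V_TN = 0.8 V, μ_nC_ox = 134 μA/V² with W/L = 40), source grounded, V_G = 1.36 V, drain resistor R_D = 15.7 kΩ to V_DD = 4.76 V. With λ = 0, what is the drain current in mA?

V_GS = V_G = 1.36 V, so V_ov = 1.36 − 0.8 = 0.56 V.
k_n = μ_nC_ox · (W/L) = 5.36 mA/V².
Assume saturation: I_D = ½ k_n V_ov² = 0.5 × 5.36 × 0.56² = 0.84 mA, giving V_DS = V_DD − I_D R_D = 4.76 − 0.84 × 15.7 = -8.44 V.
But -8.44 V < V_ov = 0.56 V, so the device is actually in triode.
In triode I_D = k_n[V_ov V_DS − ½ V_DS²] and I_D = (V_DD − V_DS)/R_D. Equating: 42.1 V_DS² − 48.13 V_DS + 4.76 = 0, giving V_DS = 0.109 V (the root below V_ov).
I_D = (4.76 − 0.109) / 15.7 = 0.296 mA.

I_D = 0.296 mA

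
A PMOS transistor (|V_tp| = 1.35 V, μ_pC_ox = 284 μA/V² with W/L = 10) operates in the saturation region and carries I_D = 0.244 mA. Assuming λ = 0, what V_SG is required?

V_SG = 1.76 V

k_p = μ_pC_ox · (W/L) = 2.84 mA/V².
In saturation I_D = ½ k_p (V_SG − |V_tp|)², so V_SG − |V_tp| = √(2 I_D / k_p) = √(2 × 0.244 / 2.84) = 0.415 V.
V_SG = 1.35 + 0.415 = 1.76 V.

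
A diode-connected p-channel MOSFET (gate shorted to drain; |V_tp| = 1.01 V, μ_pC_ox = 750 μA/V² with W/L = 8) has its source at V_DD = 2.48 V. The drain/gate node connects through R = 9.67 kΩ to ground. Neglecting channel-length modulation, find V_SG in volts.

V_SG = 1.22 V

With gate tied to drain, V_SG = V_SD ≥ V_SG − |V_tp|, so the device is in saturation.
k_p = μ_pC_ox · (W/L) = 6 mA/V².
KCL at the drain: ½ k_p (V_SG − |V_tp|)² = (V_DD − V_SG)/R.
Let x = V_SG − 1.01. Then 29 x² + x − 1.47 = 0, giving x = 0.209 V (positive root), so V_SG = 1.22 V.
I_D = (V_DD − V_SG)/R = (2.48 − 1.22) / 9.67 = 0.13 mA.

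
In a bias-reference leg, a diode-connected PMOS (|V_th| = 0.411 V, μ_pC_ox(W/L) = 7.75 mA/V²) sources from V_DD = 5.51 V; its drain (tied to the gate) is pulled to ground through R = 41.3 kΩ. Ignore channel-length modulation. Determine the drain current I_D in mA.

I_D = 0.119 mA

With gate tied to drain, V_SG = V_SD ≥ V_SG − |V_th|, so the device is in saturation.
KCL at the drain: ½ k_p (V_SG − |V_th|)² = (V_DD − V_SG)/R.
Let x = V_SG − 0.411. Then 160 x² + x − 5.099 = 0, giving x = 0.175 V (positive root), so V_SG = 0.586 V.
I_D = (V_DD − V_SG)/R = (5.51 − 0.586) / 41.3 = 0.119 mA.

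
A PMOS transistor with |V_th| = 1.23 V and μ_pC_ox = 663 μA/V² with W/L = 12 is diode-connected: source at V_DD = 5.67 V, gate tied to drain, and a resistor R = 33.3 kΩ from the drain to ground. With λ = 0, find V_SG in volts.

With gate tied to drain, V_SG = V_SD ≥ V_SG − |V_th|, so the device is in saturation.
k_p = μ_pC_ox · (W/L) = 7.956 mA/V².
KCL at the drain: ½ k_p (V_SG − |V_th|)² = (V_DD − V_SG)/R.
Let x = V_SG − 1.23. Then 132 x² + x − 4.44 = 0, giving x = 0.179 V (positive root), so V_SG = 1.41 V.
I_D = (V_DD − V_SG)/R = (5.67 − 1.41) / 33.3 = 0.128 mA.

V_SG = 1.41 V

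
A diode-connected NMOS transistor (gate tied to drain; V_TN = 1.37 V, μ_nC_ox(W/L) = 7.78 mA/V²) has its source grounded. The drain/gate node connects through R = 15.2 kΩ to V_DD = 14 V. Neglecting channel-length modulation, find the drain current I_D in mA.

With gate tied to drain, V_GS = V_DS ≥ V_GS − V_TN, so the device is in saturation.
KCL at the drain: ½ k_n (V_GS − V_TN)² = (V_DD − V_GS)/R.
Let x = V_GS − 1.37. Then 59.1 x² + x − 12.63 = 0, giving x = 0.454 V (positive root), so V_GS = 1.82 V.
I_D = (V_DD − V_GS)/R = (14 − 1.82) / 15.2 = 0.801 mA.

I_D = 0.801 mA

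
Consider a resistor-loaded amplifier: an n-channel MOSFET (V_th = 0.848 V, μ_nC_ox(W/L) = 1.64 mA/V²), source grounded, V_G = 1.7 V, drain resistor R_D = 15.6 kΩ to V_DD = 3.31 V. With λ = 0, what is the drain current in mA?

V_GS = V_G = 1.7 V, so V_ov = 1.7 − 0.848 = 0.852 V.
Assume saturation: I_D = ½ k_n V_ov² = 0.5 × 1.64 × 0.852² = 0.595 mA, giving V_DS = V_DD − I_D R_D = 3.31 − 0.595 × 15.6 = -5.98 V.
But -5.98 V < V_ov = 0.852 V, so the device is actually in triode.
In triode I_D = k_n[V_ov V_DS − ½ V_DS²] and I_D = (V_DD − V_DS)/R_D. Equating: 12.8 V_DS² − 22.8 V_DS + 3.31 = 0, giving V_DS = 0.159 V (the root below V_ov).
I_D = (3.31 − 0.159) / 15.6 = 0.202 mA.

I_D = 0.202 mA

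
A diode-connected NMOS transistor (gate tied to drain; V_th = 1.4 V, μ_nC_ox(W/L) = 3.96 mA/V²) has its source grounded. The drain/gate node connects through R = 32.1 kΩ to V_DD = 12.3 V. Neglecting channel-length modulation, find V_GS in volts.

With gate tied to drain, V_GS = V_DS ≥ V_GS − V_th, so the device is in saturation.
KCL at the drain: ½ k_n (V_GS − V_th)² = (V_DD − V_GS)/R.
Let x = V_GS − 1.4. Then 63.6 x² + x − 10.9 = 0, giving x = 0.406 V (positive root), so V_GS = 1.81 V.
I_D = (V_DD − V_GS)/R = (12.3 − 1.81) / 32.1 = 0.327 mA.

V_GS = 1.81 V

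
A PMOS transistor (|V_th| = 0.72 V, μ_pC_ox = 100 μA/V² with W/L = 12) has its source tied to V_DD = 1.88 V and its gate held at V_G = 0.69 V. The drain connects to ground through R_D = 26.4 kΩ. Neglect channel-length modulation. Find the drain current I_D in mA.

I_D = 0.0660 mA

V_SG = V_DD − V_G = 1.88 − 0.69 = 1.19 V, so V_ov = 1.19 − 0.72 = 0.47 V.
k_p = μ_pC_ox · (W/L) = 1.2 mA/V².
Assume saturation: I_D = ½ k_p V_ov² = 0.5 × 1.2 × 0.47² = 0.133 mA, giving V_SD = V_DD − I_D R_D = 1.88 − 0.133 × 26.4 = -1.62 V.
But -1.62 V < V_ov = 0.47 V, so the device is actually in triode.
In triode I_D = k_p[V_ov V_SD − ½ V_SD²] and I_D = (V_DD − V_SD)/R_D. Equating: 15.8 V_SD² − 15.89 V_SD + 1.88 = 0, giving V_SD = 0.137 V (the root below V_ov).
I_D = (1.88 − 0.137) / 26.4 = 0.066 mA.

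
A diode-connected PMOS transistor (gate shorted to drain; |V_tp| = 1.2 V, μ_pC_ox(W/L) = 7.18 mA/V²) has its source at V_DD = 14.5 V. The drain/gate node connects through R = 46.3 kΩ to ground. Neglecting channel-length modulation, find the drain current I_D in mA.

With gate tied to drain, V_SG = V_SD ≥ V_SG − |V_tp|, so the device is in saturation.
KCL at the drain: ½ k_p (V_SG − |V_tp|)² = (V_DD − V_SG)/R.
Let x = V_SG − 1.2. Then 166 x² + x − 13.3 = 0, giving x = 0.28 V (positive root), so V_SG = 1.48 V.
I_D = (V_DD − V_SG)/R = (14.5 − 1.48) / 46.3 = 0.281 mA.

I_D = 0.281 mA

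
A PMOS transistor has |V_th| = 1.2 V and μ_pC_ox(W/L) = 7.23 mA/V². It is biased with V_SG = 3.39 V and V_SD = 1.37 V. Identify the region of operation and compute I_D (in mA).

Triode; I_D = 14.9 mA

V_ov = V_SG − |V_th| = 3.39 − 1.2 = 2.19 V.
Since V_SD = 1.37 V < V_ov = 2.19 V, the device is in the triode region.
I_D = k_p [V_ov · V_SD − ½ V_SD²] = 7.23 × [2.19 × 1.37 − 0.5 × 1.37²] = 14.9 mA.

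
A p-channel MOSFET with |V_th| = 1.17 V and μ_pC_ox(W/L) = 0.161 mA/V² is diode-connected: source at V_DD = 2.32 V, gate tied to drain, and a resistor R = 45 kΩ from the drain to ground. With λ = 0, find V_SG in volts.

With gate tied to drain, V_SG = V_SD ≥ V_SG − |V_th|, so the device is in saturation.
KCL at the drain: ½ k_p (V_SG − |V_th|)² = (V_DD − V_SG)/R.
Let x = V_SG − 1.17. Then 3.62 x² + x − 1.15 = 0, giving x = 0.442 V (positive root), so V_SG = 1.61 V.
I_D = (V_DD − V_SG)/R = (2.32 − 1.61) / 45 = 0.0157 mA.

V_SG = 1.61 V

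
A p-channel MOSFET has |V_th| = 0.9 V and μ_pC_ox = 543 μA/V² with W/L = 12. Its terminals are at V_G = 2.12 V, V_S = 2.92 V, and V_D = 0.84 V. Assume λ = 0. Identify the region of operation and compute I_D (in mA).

Cutoff; I_D = 0 mA

V_SG = V_S − V_G = 2.92 − 2.12 = 0.8 V; V_SD = V_S − V_D = 2.92 − 0.84 = 2.08 V.
V_SG = 0.8 V < |V_th| = 0.9 V, so the transistor is in cutoff.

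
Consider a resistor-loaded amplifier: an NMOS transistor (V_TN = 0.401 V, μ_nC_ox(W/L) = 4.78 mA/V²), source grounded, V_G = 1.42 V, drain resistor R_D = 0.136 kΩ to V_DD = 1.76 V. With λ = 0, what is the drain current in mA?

V_GS = V_G = 1.42 V, so V_ov = 1.42 − 0.401 = 1.02 V.
Assume saturation: I_D = ½ k_n V_ov² = 0.5 × 4.78 × 1.02² = 2.48 mA, giving V_DS = V_DD − I_D R_D = 1.76 − 2.48 × 0.136 = 1.42 V.
V_DS = 1.42 V ≥ V_ov = 1.02 V, confirming saturation.

I_D = 2.48 mA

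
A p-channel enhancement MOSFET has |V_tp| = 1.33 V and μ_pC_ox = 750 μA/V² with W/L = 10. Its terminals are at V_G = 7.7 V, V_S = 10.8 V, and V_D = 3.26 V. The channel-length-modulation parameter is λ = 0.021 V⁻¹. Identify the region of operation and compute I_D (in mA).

V_SG = V_S − V_G = 10.8 − 7.7 = 3.1 V; V_SD = V_S − V_D = 10.8 − 3.26 = 7.54 V.
k_p = μ_pC_ox · (W/L) = 7.5 mA/V².
V_ov = V_SG − |V_tp| = 3.1 − 1.33 = 1.77 V.
Since V_SD = 7.54 V ≥ V_ov = 1.77 V, the device is in saturation.
I_D = ½ k_p V_ov² (1 + λ V_SD) = 0.5 × 7.5 × 1.77² × (1 + 0.021 × 7.54) = 13.6 mA.

Saturation; I_D = 13.6 mA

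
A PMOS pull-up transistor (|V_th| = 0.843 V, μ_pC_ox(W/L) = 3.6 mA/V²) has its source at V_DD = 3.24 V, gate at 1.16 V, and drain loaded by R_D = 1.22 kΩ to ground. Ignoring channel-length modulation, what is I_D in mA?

V_SG = V_DD − V_G = 3.24 − 1.16 = 2.08 V, so V_ov = 2.08 − 0.843 = 1.24 V.
Assume saturation: I_D = ½ k_p V_ov² = 0.5 × 3.6 × 1.24² = 2.75 mA, giving V_SD = V_DD − I_D R_D = 3.24 − 2.75 × 1.22 = -0.12 V.
But -0.12 V < V_ov = 1.24 V, so the device is actually in triode.
In triode I_D = k_p[V_ov V_SD − ½ V_SD²] and I_D = (V_DD − V_SD)/R_D. Equating: 2.2 V_SD² − 6.433 V_SD + 3.24 = 0, giving V_SD = 0.646 V (the root below V_ov).
I_D = (3.24 − 0.646) / 1.22 = 2.13 mA.

I_D = 2.13 mA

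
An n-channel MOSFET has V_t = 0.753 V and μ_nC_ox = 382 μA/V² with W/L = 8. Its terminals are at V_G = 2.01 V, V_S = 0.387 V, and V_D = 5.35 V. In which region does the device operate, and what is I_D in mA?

V_GS = V_G − V_S = 2.01 − 0.387 = 1.62 V; V_DS = V_D − V_S = 5.35 − 0.387 = 4.96 V.
k_n = μ_nC_ox · (W/L) = 3.056 mA/V².
V_ov = V_GS − V_t = 1.62 − 0.753 = 0.87 V.
Since V_DS = 4.96 V ≥ V_ov = 0.87 V, the device is in saturation.
I_D = ½ k_n V_ov² = 0.5 × 3.056 × 0.87² = 1.16 mA.

Saturation; I_D = 1.16 mA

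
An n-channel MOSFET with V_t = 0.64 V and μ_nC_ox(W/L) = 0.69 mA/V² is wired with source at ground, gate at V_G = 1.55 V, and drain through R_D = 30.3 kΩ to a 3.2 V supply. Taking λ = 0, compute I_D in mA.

I_D = 0.0998 mA

V_GS = V_G = 1.55 V, so V_ov = 1.55 − 0.64 = 0.91 V.
Assume saturation: I_D = ½ k_n V_ov² = 0.5 × 0.69 × 0.91² = 0.286 mA, giving V_DS = V_DD − I_D R_D = 3.2 − 0.286 × 30.3 = -5.46 V.
But -5.46 V < V_ov = 0.91 V, so the device is actually in triode.
In triode I_D = k_n[V_ov V_DS − ½ V_DS²] and I_D = (V_DD − V_DS)/R_D. Equating: 10.5 V_DS² − 20.03 V_DS + 3.2 = 0, giving V_DS = 0.176 V (the root below V_ov).
I_D = (3.2 − 0.176) / 30.3 = 0.0998 mA.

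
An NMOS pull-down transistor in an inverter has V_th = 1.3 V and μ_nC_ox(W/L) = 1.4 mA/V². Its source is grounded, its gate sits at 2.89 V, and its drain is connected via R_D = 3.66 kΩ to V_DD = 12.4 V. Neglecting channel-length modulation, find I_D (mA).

V_GS = V_G = 2.89 V, so V_ov = 2.89 − 1.3 = 1.59 V.
Assume saturation: I_D = ½ k_n V_ov² = 0.5 × 1.4 × 1.59² = 1.77 mA, giving V_DS = V_DD − I_D R_D = 12.4 − 1.77 × 3.66 = 5.92 V.
V_DS = 5.92 V ≥ V_ov = 1.59 V, confirming saturation.

I_D = 1.77 mA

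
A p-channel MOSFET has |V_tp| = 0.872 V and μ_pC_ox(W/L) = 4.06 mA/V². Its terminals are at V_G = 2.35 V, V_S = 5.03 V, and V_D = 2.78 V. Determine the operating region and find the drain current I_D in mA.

V_SG = V_S − V_G = 5.03 − 2.35 = 2.68 V; V_SD = V_S − V_D = 5.03 − 2.78 = 2.25 V.
V_ov = V_SG − |V_tp| = 2.68 − 0.872 = 1.81 V.
Since V_SD = 2.25 V ≥ V_ov = 1.81 V, the device is in saturation.
I_D = ½ k_p V_ov² = 0.5 × 4.06 × 1.81² = 6.64 mA.

Saturation; I_D = 6.64 mA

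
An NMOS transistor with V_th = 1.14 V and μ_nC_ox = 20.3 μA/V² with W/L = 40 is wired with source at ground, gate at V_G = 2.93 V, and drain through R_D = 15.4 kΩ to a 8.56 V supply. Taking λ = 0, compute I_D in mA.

V_GS = V_G = 2.93 V, so V_ov = 2.93 − 1.14 = 1.79 V.
k_n = μ_nC_ox · (W/L) = 0.812 mA/V².
Assume saturation: I_D = ½ k_n V_ov² = 0.5 × 0.812 × 1.79² = 1.3 mA, giving V_DS = V_DD − I_D R_D = 8.56 − 1.3 × 15.4 = -11.5 V.
But -11.5 V < V_ov = 1.79 V, so the device is actually in triode.
In triode I_D = k_n[V_ov V_DS − ½ V_DS²] and I_D = (V_DD − V_DS)/R_D. Equating: 6.25 V_DS² − 23.38 V_DS + 8.56 = 0, giving V_DS = 0.411 V (the root below V_ov).
I_D = (8.56 − 0.411) / 15.4 = 0.529 mA.

I_D = 0.529 mA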